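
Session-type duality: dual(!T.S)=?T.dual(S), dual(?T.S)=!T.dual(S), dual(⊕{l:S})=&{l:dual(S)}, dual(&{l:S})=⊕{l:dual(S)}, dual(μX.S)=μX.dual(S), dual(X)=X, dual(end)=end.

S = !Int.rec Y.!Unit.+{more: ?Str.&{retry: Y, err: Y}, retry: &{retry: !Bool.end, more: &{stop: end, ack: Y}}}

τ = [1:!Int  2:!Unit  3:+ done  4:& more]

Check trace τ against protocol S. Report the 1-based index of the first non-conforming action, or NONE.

step 1: !Int  ok  residual = rec Y.…
step 2: !Unit  ok  residual = +{more: ?Str.&{retry: rec Y.…, err: rec Y.…}, retry: &{retry: !Bool.end, more: &{stop: end, ack: rec Y.…}}}
step 3: got + done, protocol expects + more or + retry  ✗

3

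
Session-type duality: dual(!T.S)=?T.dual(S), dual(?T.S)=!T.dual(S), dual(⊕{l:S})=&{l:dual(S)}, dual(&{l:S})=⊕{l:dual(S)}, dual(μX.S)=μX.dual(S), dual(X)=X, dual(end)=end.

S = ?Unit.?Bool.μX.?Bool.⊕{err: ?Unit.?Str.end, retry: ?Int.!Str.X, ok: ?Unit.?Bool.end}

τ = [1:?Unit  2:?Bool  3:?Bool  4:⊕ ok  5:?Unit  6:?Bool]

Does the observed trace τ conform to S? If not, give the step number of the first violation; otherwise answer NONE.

NONE

step 1: ?Unit  match  now at ?Bool.μX.…
step 2: ?Bool  match  now at μX.…
step 3: ?Bool  match  now at ⊕{err: ?Unit.?Str.end, retry: ?Int.!Str.μX.…, ok: ?Unit.?Bool.end}
step 4: ⊕ ok  match  now at ?Unit.?Bool.end
step 5: ?Unit  match  now at ?Bool.end
step 6: ?Bool  match  now at end
all 6 steps conform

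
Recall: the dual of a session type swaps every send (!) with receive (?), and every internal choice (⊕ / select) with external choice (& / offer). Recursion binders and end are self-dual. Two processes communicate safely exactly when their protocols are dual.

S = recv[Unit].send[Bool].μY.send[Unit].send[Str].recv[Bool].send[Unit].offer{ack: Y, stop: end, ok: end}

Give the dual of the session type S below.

send[Unit].recv[Bool].μY.recv[Unit].recv[Str].send[Bool].recv[Unit].select{ack: Y, stop: end, ok: end}

recv[Unit] = send[Unit]
  send[Bool] = recv[Bool]
    μY = μY  (μ self-dual)
      send[Unit] = recv[Unit]
        send[Str] = recv[Str]
          recv[Bool] = send[Bool]
            send[Unit] = recv[Unit]
              offer{ack,stop,ok} = select{ack,stop,ok}  (&→⊕)
                [ack]
                  dual(Y) = Y
                [stop]
                  dual(end) = end
                [ok]
                  dual(end) = end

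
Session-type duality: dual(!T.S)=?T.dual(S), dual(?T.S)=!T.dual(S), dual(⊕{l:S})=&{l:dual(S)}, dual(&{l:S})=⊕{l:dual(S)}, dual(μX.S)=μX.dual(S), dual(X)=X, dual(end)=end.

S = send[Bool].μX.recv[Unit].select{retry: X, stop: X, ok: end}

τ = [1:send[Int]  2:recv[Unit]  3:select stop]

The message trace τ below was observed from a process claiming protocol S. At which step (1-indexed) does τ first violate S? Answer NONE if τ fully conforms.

1

[1] got send[Int], protocol expects send[Bool]  ✗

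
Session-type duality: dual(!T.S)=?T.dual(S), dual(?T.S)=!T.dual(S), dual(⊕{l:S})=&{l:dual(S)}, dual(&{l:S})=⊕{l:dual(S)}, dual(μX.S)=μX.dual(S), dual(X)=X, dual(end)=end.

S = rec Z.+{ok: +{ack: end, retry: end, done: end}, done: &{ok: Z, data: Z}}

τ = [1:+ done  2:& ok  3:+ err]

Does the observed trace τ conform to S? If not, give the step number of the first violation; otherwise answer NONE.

3

[1] + done  match  residual = &{ok: rec Z.…, data: rec Z.…}
[2] & ok  match  residual = rec Z.…
[3] got + err, protocol expects + ok or + done  ✗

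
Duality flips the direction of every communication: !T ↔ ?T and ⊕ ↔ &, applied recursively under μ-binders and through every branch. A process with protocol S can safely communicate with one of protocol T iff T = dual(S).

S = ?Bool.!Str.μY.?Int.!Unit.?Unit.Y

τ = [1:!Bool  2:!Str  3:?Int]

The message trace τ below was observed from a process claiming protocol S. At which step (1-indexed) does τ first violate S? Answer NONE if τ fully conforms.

1

[1] got !Bool, protocol expects ?Bool  ✗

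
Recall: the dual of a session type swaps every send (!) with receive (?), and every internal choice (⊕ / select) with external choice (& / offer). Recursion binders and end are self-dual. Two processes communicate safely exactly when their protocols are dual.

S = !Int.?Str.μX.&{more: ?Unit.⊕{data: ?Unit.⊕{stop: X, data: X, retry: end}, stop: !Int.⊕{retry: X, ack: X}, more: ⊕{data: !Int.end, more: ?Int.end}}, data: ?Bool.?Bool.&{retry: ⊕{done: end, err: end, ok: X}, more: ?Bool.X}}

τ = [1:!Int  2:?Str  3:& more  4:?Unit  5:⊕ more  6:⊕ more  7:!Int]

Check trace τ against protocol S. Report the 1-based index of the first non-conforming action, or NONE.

step 1: !Int  ✓  cont: ?Str.μX.…
step 2: ?Str  ✓  cont: μX.…
step 3: & more  ✓  cont: ?Unit.⊕{data: ?Unit.⊕{stop: μX.…, data: μX.…, retry: end}, stop: !Int.⊕{retry: μX.…, ack: μX.…}, more: ⊕{data: !Int.end, more: ?Int.end}}
step 4: ?Unit  ✓  cont: ⊕{data: ?Unit.⊕{stop: μX.…, data: μX.…, retry: end}, stop: !Int.⊕{retry: μX.…, ack: μX.…}, more: ⊕{data: !Int.end, more: ?Int.end}}
step 5: ⊕ more  ✓  cont: ⊕{data: !Int.end, more: ?Int.end}
step 6: ⊕ more  ✓  cont: ?Int.end
step 7: got !Int, protocol expects ?Int  ✗

7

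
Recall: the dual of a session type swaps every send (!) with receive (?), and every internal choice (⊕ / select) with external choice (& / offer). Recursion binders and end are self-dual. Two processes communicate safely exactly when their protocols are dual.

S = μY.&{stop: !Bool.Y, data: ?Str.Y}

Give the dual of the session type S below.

μY.⊕{stop: ?Bool.Y, data: !Str.Y}

μY ↦ μY  (binder kept)
  &{stop,data} ↦ ⊕{stop,data}  (offer→select)
    • stop:
      !Bool ↦ ?Bool
        Y ↦ Y
    • data:
      ?Str ↦ !Str
        Y ↦ Y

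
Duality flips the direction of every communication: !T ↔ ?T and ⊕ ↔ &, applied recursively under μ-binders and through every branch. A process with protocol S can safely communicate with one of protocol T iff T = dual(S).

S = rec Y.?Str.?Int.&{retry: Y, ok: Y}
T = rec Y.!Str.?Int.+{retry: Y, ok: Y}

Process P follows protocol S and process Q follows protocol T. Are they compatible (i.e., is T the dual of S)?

rec Y ‖ rec Y  ok (μ self-dual)
  ?Str ‖ !Str  ok
    ?Int ‖ ?Int  ✗ same direction on both sides — not dual

NO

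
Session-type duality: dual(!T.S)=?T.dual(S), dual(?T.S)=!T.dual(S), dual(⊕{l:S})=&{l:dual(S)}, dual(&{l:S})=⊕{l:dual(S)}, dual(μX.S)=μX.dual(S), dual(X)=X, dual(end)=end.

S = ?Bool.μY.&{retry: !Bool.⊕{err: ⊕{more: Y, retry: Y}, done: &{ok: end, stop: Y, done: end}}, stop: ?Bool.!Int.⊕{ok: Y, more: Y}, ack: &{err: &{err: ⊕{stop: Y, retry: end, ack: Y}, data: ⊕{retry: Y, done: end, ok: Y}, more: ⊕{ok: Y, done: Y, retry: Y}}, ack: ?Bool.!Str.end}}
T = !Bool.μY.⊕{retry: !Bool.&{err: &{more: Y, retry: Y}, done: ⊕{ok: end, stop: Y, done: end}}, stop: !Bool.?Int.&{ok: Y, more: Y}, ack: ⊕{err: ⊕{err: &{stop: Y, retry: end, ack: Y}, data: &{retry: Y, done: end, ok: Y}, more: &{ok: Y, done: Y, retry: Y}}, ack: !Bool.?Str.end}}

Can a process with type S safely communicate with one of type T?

NO

?Bool vs !Bool  ok
  μY vs μY  ok (binder kept)
    &{retry,stop,ack} vs ⊕{retry,stop,ack}  ok labels match
      • retry:
        !Bool vs !Bool  ✗ same direction on both sides — not dual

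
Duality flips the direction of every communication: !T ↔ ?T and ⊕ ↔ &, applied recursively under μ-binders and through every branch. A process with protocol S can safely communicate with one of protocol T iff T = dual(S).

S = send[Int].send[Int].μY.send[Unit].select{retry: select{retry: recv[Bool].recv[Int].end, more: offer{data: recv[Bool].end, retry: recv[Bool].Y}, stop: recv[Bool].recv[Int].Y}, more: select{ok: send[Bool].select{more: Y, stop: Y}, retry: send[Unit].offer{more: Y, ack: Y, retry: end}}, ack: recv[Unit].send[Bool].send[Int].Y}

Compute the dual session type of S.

recv[Int].recv[Int].μY.recv[Unit].offer{retry: offer{retry: send[Bool].send[Int].end, more: select{data: send[Bool].end, retry: send[Bool].Y}, stop: send[Bool].send[Int].Y}, more: offer{ok: recv[Bool].offer{more: Y, stop: Y}, retry: recv[Unit].select{more: Y, ack: Y, retry: end}}, ack: send[Unit].recv[Bool].recv[Int].Y}

send[Int] = recv[Int]
  send[Int] = recv[Int]
    μY = μY  (rec unchanged)
      send[Unit] = recv[Unit]
        select{retry,more,ack} = offer{retry,more,ack}  (select→offer)
          • retry:
            select{retry,more,stop} = offer{retry,more,stop}  (select→offer)
              • retry:
                recv[Bool] = send[Bool]
                  recv[Int] = send[Int]
                    dual(end) = end
              • more:
                offer{data,retry} = select{data,retry}  (offer→select)
                  • data:
                    recv[Bool] = send[Bool]
                      dual(end) = end
                  • retry:
                    recv[Bool] = send[Bool]
                      dual(Y) = Y
              • stop:
                recv[Bool] = send[Bool]
                  recv[Int] = send[Int]
                    dual(Y) = Y
          • more:
            select{ok,retry} = offer{ok,retry}  (select→offer)
              • ok:
                send[Bool] = recv[Bool]
                  select{more,stop} = offer{more,stop}  (select→offer)
                    • more:
                      dual(Y) = Y
                    • stop:
                      dual(Y) = Y
              • retry:
                send[Unit] = recv[Unit]
                  offer{more,ack,retry} = select{more,ack,retry}  (offer→select)
                    • more:
                      dual(Y) = Y
                    • ack:
                      dual(Y) = Y
                    • retry:
                      dual(end) = end
          • ack:
            recv[Unit] = send[Unit]
              send[Bool] = recv[Bool]
                send[Int] = recv[Int]
                  dual(Y) = Y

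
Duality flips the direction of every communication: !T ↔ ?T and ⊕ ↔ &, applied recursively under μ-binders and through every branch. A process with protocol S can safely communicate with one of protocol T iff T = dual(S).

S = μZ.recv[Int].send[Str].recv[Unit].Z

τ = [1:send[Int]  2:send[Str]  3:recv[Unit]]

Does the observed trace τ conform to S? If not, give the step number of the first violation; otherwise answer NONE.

1

@1 got send[Int], protocol expects recv[Int]  ✗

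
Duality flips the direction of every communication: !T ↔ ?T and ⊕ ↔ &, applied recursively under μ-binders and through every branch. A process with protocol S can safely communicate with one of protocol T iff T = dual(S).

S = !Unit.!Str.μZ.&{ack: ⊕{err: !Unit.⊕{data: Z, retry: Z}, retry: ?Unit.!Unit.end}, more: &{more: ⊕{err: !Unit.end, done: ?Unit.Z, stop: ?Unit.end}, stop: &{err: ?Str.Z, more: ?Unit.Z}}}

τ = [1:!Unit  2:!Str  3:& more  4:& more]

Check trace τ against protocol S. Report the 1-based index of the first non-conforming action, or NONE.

NONE

@1 !Unit  match  cont: !Str.μZ.…
@2 !Str  match  cont: μZ.…
@3 & more  match  cont: &{more: ⊕{err: !Unit.end, done: ?Unit.μZ.…, stop: ?Unit.end}, stop: &{err: ?Str.μZ.…, more: ?Unit.μZ.…}}
@4 & more  match  cont: ⊕{err: !Unit.end, done: ?Unit.μZ.…, stop: ?Unit.end}
τ conforms to S (length 4)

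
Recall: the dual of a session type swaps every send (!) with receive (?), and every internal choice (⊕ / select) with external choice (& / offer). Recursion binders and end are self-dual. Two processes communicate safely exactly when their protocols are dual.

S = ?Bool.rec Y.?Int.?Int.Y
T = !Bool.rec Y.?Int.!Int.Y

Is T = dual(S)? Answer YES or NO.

NO

?Bool | !Bool  ok
  rec Y | rec Y  ok (μ self-dual)
    ?Int | ?Int  ✗ same direction on both sides — not dual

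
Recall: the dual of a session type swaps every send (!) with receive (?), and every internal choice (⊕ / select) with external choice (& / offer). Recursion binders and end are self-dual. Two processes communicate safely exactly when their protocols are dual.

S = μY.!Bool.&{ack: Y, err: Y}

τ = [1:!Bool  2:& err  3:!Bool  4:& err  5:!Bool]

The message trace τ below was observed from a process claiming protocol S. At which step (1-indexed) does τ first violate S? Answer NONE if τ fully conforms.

@1 !Bool  ok  residual = &{ack: μY.…, err: μY.…}
@2 & err  ok  residual = μY.…
@3 !Bool  ok  residual = &{ack: μY.…, err: μY.…}
@4 & err  ok  residual = μY.…
@5 !Bool  ok  residual = &{ack: μY.…, err: μY.…}
τ conforms to S (length 5)

NONE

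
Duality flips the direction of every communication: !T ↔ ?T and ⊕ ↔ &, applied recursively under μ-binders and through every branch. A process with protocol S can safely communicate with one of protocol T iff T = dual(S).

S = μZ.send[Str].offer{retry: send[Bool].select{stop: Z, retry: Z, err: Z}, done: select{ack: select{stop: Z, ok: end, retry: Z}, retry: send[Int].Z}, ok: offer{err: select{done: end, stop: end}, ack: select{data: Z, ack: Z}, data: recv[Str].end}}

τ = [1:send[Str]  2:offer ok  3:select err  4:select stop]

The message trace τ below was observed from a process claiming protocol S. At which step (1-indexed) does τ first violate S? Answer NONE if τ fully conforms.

@1 send[Str]  match  state: offer{retry: send[Bool].select{stop: μZ.…, retry: μZ.…, err: μZ.…}, done: select{ack: select{stop: μZ.…, ok: end, retry: μZ.…}, retry: send[Int].μZ.…}, ok: offer{err: select{done: end, stop: end}, ack: select{data: μZ.…, ack: μZ.…}, data: recv[Str].end}}
@2 offer ok  match  state: offer{err: select{done: end, stop: end}, ack: select{data: μZ.…, ack: μZ.…}, data: recv[Str].end}
@3 got select err, protocol expects offer err or offer ack or offer data  ✗

3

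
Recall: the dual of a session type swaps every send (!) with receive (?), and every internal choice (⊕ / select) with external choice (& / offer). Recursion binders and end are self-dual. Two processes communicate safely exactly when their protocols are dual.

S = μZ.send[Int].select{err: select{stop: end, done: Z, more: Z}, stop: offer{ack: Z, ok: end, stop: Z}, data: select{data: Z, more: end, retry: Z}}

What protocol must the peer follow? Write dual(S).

μZ.recv[Int].offer{err: offer{stop: end, done: Z, more: Z}, stop: select{ack: Z, ok: end, stop: Z}, data: offer{data: Z, more: end, retry: Z}}

μZ = μZ  (μ self-dual)
  send[Int] = recv[Int]
    select{err,stop,data} = offer{err,stop,data}  (internal→external)
      • err:
        select{stop,done,more} = offer{stop,done,more}  (internal→external)
          • stop:
            end self-dual
          • done:
            Z self-dual
          • more:
            Z self-dual
      • stop:
        offer{ack,ok,stop} = select{ack,ok,stop}  (&→⊕)
          • ack:
            Z self-dual
          • ok:
            end self-dual
          • stop:
            Z self-dual
      • data:
        select{data,more,retry} = offer{data,more,retry}  (internal→external)
          • data:
            Z self-dual
          • more:
            end self-dual
          • retry:
            Z self-dual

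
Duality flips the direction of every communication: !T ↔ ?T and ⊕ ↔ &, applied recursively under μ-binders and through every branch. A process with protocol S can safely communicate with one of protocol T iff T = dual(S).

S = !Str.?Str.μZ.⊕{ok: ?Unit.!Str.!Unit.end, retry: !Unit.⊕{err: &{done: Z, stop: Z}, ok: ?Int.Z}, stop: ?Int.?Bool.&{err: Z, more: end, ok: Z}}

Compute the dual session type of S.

!Str ↦ ?Str
  ?Str ↦ !Str
    μZ ↦ μZ  (μ self-dual)
      ⊕{ok,retry,stop} ↦ &{ok,retry,stop}  (⊕→&)
        case ok:
          ?Unit ↦ !Unit
            !Str ↦ ?Str
              !Unit ↦ ?Unit
                end ↦ end
        case retry:
          !Unit ↦ ?Unit
            ⊕{err,ok} ↦ &{err,ok}  (⊕→&)
              case err:
                &{done,stop} ↦ ⊕{done,stop}  (external→internal)
                  case done:
                    Z ↦ Z
                  case stop:
                    Z ↦ Z
              case ok:
                ?Int ↦ !Int
                  Z ↦ Z
        case stop:
          ?Int ↦ !Int
            ?Bool ↦ !Bool
              &{err,more,ok} ↦ ⊕{err,more,ok}  (external→internal)
                case err:
                  Z ↦ Z
                case more:
                  end ↦ end
                case ok:
                  Z ↦ Z

?Str.!Str.μZ.&{ok: !Unit.?Str.?Unit.end, retry: ?Unit.&{err: ⊕{done: Z, stop: Z}, ok: !Int.Z}, stop: !Int.!Bool.⊕{err: Z, more: end, ok: Z}}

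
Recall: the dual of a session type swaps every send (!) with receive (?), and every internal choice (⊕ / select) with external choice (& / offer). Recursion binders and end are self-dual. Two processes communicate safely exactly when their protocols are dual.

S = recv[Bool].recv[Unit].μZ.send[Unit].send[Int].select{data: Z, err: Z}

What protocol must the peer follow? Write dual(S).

send[Bool].send[Unit].μZ.recv[Unit].recv[Int].offer{data: Z, err: Z}

recv[Bool] ↦ send[Bool]
  recv[Unit] ↦ send[Unit]
    μZ ↦ μZ  (μ self-dual)
      send[Unit] ↦ recv[Unit]
        send[Int] ↦ recv[Int]
          select{data,err} ↦ offer{data,err}  (⊕→&)
            • data:
              Z ↦ Z
            • err:
              Z ↦ Z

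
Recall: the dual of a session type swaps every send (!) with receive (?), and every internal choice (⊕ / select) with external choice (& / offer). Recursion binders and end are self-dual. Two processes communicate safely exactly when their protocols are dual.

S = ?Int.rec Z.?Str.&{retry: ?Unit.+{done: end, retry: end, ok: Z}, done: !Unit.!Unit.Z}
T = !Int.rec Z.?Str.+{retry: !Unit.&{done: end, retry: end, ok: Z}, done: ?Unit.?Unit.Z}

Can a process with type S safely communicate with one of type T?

?Int ‖ !Int  ✓
  rec Z ‖ rec Z  ✓ (rec unchanged)
    ?Str ‖ ?Str  ✗ same direction on both sides — not dual

NO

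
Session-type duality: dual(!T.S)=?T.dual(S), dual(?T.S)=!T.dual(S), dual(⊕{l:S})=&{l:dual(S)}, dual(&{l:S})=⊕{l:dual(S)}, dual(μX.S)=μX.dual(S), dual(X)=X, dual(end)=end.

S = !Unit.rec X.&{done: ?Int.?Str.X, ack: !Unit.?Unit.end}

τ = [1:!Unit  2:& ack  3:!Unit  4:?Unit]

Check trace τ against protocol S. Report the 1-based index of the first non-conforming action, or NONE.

@1 !Unit  ✓  state: rec X.…
@2 & ack  ✓  state: !Unit.?Unit.end
@3 !Unit  ✓  state: ?Unit.end
@4 ?Unit  ✓  state: end
trace exhausted — no violation

NONE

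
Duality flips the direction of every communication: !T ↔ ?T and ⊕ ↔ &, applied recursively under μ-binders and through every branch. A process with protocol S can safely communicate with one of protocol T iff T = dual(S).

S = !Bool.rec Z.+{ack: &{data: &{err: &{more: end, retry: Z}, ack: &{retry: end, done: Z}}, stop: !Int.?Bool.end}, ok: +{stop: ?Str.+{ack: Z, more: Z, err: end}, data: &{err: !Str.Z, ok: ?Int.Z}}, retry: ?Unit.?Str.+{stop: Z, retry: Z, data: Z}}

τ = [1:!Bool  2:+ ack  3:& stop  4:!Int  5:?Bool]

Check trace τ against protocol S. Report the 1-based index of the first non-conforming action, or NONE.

@1 !Bool  match  residual = rec Z.…
@2 + ack  match  residual = &{data: &{err: &{more: end, retry: rec Z.…}, ack: &{retry: end, done: rec Z.…}}, stop: !Int.?Bool.end}
@3 & stop  match  residual = !Int.?Bool.end
@4 !Int  match  residual = ?Bool.end
@5 ?Bool  match  residual = end
trace exhausted — no violation

NONE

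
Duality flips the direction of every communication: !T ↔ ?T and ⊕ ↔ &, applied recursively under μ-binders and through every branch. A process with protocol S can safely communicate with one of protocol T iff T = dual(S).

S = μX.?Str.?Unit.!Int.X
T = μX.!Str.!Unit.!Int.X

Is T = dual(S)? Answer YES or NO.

μX ‖ μX  match (rec unchanged)
  ?Str ‖ !Str  match
    ?Unit ‖ !Unit  match
      !Int ‖ !Int  ✗ same direction on both sides — not dual

NO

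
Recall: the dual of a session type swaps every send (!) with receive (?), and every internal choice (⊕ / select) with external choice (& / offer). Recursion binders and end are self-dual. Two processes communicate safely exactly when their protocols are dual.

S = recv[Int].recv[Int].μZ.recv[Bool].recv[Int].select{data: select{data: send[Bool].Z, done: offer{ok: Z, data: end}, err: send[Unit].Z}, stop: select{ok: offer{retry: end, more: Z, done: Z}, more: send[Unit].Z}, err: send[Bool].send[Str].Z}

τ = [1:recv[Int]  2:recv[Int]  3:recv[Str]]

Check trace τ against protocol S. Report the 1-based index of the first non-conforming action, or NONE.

3

@1 recv[Int]  ok  residual = recv[Int].μZ.…
@2 recv[Int]  ok  residual = μZ.…
@3 got recv[Str], protocol expects recv[Bool]  ✗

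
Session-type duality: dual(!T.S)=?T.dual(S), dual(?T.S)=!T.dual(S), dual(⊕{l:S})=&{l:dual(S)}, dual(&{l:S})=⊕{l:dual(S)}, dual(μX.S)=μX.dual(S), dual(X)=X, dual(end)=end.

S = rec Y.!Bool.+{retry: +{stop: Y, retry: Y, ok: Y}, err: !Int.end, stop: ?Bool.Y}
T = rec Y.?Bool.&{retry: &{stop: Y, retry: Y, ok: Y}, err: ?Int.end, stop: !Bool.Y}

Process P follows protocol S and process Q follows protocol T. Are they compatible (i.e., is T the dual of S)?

YES

rec Y | rec Y  ✓ (μ self-dual)
  !Bool | ?Bool  ✓
    +{retry,err,stop} | &{retry,err,stop}  ✓ labels match
      case retry:
        +{stop,retry,ok} | &{stop,retry,ok}  ✓ labels match
          case stop:
            Y | Y  ✓
          case retry:
            Y | Y  ✓
          case ok:
            Y | Y  ✓
      case err:
        !Int | ?Int  ✓
          end | end  ✓
      case stop:
        ?Bool | !Bool  ✓
          Y | Y  ✓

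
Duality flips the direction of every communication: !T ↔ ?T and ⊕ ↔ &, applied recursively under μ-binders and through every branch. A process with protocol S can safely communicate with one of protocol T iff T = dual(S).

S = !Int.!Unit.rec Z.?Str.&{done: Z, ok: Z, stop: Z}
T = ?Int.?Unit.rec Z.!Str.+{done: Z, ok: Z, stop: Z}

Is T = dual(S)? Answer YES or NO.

YES

!Int | ?Int  ok
  !Unit | ?Unit  ok
    rec Z | rec Z  ok (binder kept)
      ?Str | !Str  ok
        &{done,ok,stop} | +{done,ok,stop}  ok label sets agree
          case done:
            Z | Z  ok
          case ok:
            Z | Z  ok
          case stop:
            Z | Z  ok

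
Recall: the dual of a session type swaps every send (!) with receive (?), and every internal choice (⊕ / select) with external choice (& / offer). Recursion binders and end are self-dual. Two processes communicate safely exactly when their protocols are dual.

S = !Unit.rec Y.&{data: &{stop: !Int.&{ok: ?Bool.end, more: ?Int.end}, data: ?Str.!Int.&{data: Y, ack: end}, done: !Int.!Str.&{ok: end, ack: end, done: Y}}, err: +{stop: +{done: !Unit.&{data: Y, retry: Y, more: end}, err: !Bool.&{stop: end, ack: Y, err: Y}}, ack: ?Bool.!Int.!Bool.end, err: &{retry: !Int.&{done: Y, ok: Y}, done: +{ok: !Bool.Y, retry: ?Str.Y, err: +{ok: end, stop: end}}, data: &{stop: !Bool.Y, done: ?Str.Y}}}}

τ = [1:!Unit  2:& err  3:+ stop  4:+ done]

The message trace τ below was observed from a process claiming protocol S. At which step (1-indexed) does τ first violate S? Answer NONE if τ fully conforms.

NONE

@1 !Unit  ✓  state: rec Y.…
@2 & err  ✓  state: +{stop: +{done: !Unit.&{data: rec Y.…, retry: rec Y.…, more: end}, err: !Bool.&{stop: end, ack: rec Y.…, err: rec Y.…}}, ack: ?Bool.!Int.!Bool.end, err: &{retry: !Int.&{done: rec Y.…, ok: rec Y.…}, done: +{ok: !Bool.rec Y.…, retry: ?Str.rec Y.…, err: +{ok: end, stop: end}}, data: &{stop: !Bool.rec Y.…, done: ?Str.rec Y.…}}}
@3 + stop  ✓  state: +{done: !Unit.&{data: rec Y.…, retry: rec Y.…, more: end}, err: !Bool.&{stop: end, ack: rec Y.…, err: rec Y.…}}
@4 + done  ✓  state: !Unit.&{data: rec Y.…, retry: rec Y.…, more: end}
all 4 steps conform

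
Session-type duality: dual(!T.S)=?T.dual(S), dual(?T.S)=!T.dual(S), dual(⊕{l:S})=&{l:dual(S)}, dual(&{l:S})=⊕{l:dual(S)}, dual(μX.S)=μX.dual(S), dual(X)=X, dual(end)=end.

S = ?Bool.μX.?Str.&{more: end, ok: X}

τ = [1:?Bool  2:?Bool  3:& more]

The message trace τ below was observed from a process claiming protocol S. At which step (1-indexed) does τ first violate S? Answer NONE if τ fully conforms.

2

step 1: ?Bool  match  now at μX.…
step 2: got ?Bool, protocol expects ?Str  ✗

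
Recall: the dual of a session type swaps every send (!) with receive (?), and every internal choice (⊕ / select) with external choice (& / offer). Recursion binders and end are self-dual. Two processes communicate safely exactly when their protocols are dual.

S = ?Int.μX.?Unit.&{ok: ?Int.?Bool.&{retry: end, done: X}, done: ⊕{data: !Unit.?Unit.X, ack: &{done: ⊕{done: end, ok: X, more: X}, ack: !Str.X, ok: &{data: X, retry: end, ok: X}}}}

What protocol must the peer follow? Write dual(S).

?Int → !Int
  μX → μX  (binder kept)
    ?Unit → !Unit
      &{ok,done} → ⊕{ok,done}  (external→internal)
        case ok:
          ?Int → !Int
            ?Bool → !Bool
              &{retry,done} → ⊕{retry,done}  (external→internal)
                case retry:
                  end self-dual
                case done:
                  X self-dual
        case done:
          ⊕{data,ack} → &{data,ack}  (⊕→&)
            case data:
              !Unit → ?Unit
                ?Unit → !Unit
                  X self-dual
            case ack:
              &{done,ack,ok} → ⊕{done,ack,ok}  (external→internal)
                case done:
                  ⊕{done,ok,more} → &{done,ok,more}  (⊕→&)
                    case done:
                      end self-dual
                    case ok:
                      X self-dual
                    case more:
                      X self-dual
                case ack:
                  !Str → ?Str
                    X self-dual
                case ok:
                  &{data,retry,ok} → ⊕{data,retry,ok}  (external→internal)
                    case data:
                      X self-dual
                    case retry:
                      end self-dual
                    case ok:
                      X self-dual

!Int.μX.!Unit.⊕{ok: !Int.!Bool.⊕{retry: end, done: X}, done: &{data: ?Unit.!Unit.X, ack: ⊕{done: &{done: end, ok: X, more: X}, ack: ?Str.X, ok: ⊕{data: X, retry: end, ok: X}}}}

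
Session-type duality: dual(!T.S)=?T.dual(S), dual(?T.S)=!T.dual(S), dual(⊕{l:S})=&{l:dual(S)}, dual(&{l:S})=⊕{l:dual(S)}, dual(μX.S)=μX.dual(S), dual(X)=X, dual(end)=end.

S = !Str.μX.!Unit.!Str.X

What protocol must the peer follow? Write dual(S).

?Str.μX.?Unit.?Str.X

!Str ↦ ?Str
  μX ↦ μX  (μ self-dual)
    !Unit ↦ ?Unit
      !Str ↦ ?Str
        X self-dual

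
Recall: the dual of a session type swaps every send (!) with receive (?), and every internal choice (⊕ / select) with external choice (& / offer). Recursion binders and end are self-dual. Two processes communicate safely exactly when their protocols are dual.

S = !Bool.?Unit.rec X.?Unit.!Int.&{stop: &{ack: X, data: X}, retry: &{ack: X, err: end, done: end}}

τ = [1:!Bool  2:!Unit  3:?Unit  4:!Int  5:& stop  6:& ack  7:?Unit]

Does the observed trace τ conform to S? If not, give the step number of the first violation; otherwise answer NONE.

2

step 1: !Bool  ✓  now at ?Unit.rec X.…
step 2: got !Unit, protocol expects ?Unit  ✗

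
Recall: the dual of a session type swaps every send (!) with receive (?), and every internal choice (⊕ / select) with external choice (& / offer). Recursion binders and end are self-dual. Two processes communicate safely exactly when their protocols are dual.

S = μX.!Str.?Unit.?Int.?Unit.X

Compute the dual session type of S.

μX.?Str.!Unit.!Int.!Unit.X

μX ↦ μX  (μ self-dual)
  !Str ↦ ?Str
    ?Unit ↦ !Unit
      ?Int ↦ !Int
        ?Unit ↦ !Unit
          dual(X) = X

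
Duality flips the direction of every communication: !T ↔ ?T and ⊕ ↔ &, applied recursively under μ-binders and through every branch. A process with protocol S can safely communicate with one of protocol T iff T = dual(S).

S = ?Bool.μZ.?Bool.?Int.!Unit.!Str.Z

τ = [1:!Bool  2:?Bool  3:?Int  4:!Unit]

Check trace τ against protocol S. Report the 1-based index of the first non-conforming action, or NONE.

1

[1] got !Bool, protocol expects ?Bool  ✗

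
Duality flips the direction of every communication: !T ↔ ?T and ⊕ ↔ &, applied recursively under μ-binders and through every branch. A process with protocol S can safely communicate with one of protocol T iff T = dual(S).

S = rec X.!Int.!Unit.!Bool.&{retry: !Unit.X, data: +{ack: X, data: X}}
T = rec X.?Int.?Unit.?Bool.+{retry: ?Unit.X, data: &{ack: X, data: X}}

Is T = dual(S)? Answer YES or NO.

rec X ‖ rec X  ✓ (μ self-dual)
  !Int ‖ ?Int  ✓
    !Unit ‖ ?Unit  ✓
      !Bool ‖ ?Bool  ✓
        &{retry,data} ‖ +{retry,data}  ✓ same labels
          case retry:
            !Unit ‖ ?Unit  ✓
              X ‖ X  ✓
          case data:
            +{ack,data} ‖ &{ack,data}  ✓ same labels
              case ack:
                X ‖ X  ✓
              case data:
                X ‖ X  ✓

YES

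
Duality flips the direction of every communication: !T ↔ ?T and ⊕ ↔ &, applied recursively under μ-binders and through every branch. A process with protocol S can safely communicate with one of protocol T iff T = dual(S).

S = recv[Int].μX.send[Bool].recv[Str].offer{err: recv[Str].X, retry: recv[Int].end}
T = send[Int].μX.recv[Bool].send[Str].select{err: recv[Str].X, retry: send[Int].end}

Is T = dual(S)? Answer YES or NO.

NO

recv[Int] vs send[Int]  ok
  μX vs μX  ok (binder kept)
    send[Bool] vs recv[Bool]  ok
      recv[Str] vs send[Str]  ok
        offer{err,retry} vs select{err,retry}  ok same labels
          case err:
            recv[Str] vs recv[Str]  ✗ same direction on both sides — not dual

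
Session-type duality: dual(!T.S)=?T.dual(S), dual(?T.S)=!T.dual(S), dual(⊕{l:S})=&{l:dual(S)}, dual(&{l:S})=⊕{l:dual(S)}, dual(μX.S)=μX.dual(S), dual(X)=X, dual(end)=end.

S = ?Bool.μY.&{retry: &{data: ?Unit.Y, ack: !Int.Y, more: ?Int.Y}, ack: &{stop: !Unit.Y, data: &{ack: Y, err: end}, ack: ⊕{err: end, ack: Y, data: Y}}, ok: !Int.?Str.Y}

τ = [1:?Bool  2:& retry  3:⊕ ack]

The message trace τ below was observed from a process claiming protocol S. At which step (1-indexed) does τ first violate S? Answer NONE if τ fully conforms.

3

@1 ?Bool  ✓  state: μY.…
@2 & retry  ✓  state: &{data: ?Unit.μY.…, ack: !Int.μY.…, more: ?Int.μY.…}
@3 got ⊕ ack, protocol expects & data or & ack or & more  ✗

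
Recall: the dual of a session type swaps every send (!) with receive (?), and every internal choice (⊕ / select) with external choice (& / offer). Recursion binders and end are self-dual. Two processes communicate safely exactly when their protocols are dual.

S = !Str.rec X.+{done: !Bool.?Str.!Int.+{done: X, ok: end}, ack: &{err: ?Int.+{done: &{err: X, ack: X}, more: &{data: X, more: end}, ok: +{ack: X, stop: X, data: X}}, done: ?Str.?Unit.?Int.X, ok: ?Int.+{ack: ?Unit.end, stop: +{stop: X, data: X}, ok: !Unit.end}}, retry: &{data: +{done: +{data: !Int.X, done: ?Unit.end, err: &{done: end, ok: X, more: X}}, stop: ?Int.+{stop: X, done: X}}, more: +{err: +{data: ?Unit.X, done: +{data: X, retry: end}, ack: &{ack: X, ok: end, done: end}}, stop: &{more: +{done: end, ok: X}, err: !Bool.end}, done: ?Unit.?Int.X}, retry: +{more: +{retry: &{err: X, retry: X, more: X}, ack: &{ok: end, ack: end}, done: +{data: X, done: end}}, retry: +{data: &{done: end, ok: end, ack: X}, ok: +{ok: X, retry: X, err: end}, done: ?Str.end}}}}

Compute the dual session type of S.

?Str.rec X.&{done: ?Bool.!Str.?Int.&{done: X, ok: end}, ack: +{err: !Int.&{done: +{err: X, ack: X}, more: +{data: X, more: end}, ok: &{ack: X, stop: X, data: X}}, done: !Str.!Unit.!Int.X, ok: !Int.&{ack: !Unit.end, stop: &{stop: X, data: X}, ok: ?Unit.end}}, retry: +{data: &{done: &{data: ?Int.X, done: !Unit.end, err: +{done: end, ok: X, more: X}}, stop: !Int.&{stop: X, done: X}}, more: &{err: &{data: !Unit.X, done: &{data: X, retry: end}, ack: +{ack: X, ok: end, done: end}}, stop: +{more: &{done: end, ok: X}, err: ?Bool.end}, done: !Unit.!Int.X}, retry: &{more: &{retry: +{err: X, retry: X, more: X}, ack: +{ok: end, ack: end}, done: &{data: X, done: end}}, retry: &{data: +{done: end, ok: end, ack: X}, ok: &{ok: X, retry: X, err: end}, done: !Str.end}}}}

!Str → ?Str
  rec X → rec X  (μ self-dual)
    +{done,ack,retry} → &{done,ack,retry}  (⊕→&)
      [done]
        !Bool → ?Bool
          ?Str → !Str
            !Int → ?Int
              +{done,ok} → &{done,ok}  (⊕→&)
                [done]
                  dual(X) = X
                [ok]
                  dual(end) = end
      [ack]
        &{err,done,ok} → +{err,done,ok}  (&→⊕)
          [err]
            ?Int → !Int
              +{done,more,ok} → &{done,more,ok}  (⊕→&)
                [done]
                  &{err,ack} → +{err,ack}  (&→⊕)
                    [err]
                      dual(X) = X
                    [ack]
                      dual(X) = X
                [more]
                  &{data,more} → +{data,more}  (&→⊕)
                    [data]
                      dual(X) = X
                    [more]
                      dual(end) = end
                [ok]
                  +{ack,stop,data} → &{ack,stop,data}  (⊕→&)
                    [ack]
                      dual(X) = X
                    [stop]
                      dual(X) = X
                    [data]
                      dual(X) = X
          [done]
            ?Str → !Str
              ?Unit → !Unit
                ?Int → !Int
                  dual(X) = X
          [ok]
            ?Int → !Int
              +{ack,stop,ok} → &{ack,stop,ok}  (⊕→&)
                [ack]
                  ?Unit → !Unit
                    dual(end) = end
                [stop]
                  +{stop,data} → &{stop,data}  (⊕→&)
                    [stop]
                      dual(X) = X
                    [data]
                      dual(X) = X
                [ok]
                  !Unit → ?Unit
                    dual(end) = end
      [retry]
        &{data,more,retry} → +{data,more,retry}  (&→⊕)
          [data]
            +{done,stop} → &{done,stop}  (⊕→&)
              [done]
                +{data,done,err} → &{data,done,err}  (⊕→&)
                  [data]
                    !Int → ?Int
                      dual(X) = X
                  [done]
                    ?Unit → !Unit
                      dual(end) = end
                  [err]
                    &{done,ok,more} → +{done,ok,more}  (&→⊕)
                      [done]
                        dual(end) = end
                      [ok]
                        dual(X) = X
                      [more]
                        dual(X) = X
              [stop]
                ?Int → !Int
                  +{stop,done} → &{stop,done}  (⊕→&)
                    [stop]
                      dual(X) = X
                    [done]
                      dual(X) = X
          [more]
            +{err,stop,done} → &{err,stop,done}  (⊕→&)
              [err]
                +{data,done,ack} → &{data,done,ack}  (⊕→&)
                  [data]
                    ?Unit → !Unit
                      dual(X) = X
                  [done]
                    +{data,retry} → &{data,retry}  (⊕→&)
                      [data]
                        dual(X) = X
                      [retry]
                        dual(end) = end
                  [ack]
                    &{ack,ok,done} → +{ack,ok,done}  (&→⊕)
                      [ack]
                        dual(X) = X
                      [ok]
                        dual(end) = end
                      [done]
                        dual(end) = end
              [stop]
                &{more,err} → +{more,err}  (&→⊕)
                  [more]
                    +{done,ok} → &{done,ok}  (⊕→&)
                      [done]
                        dual(end) = end
                      [ok]
                        dual(X) = X
                  [err]
                    !Bool → ?Bool
                      dual(end) = end
              [done]
                ?Unit → !Unit
                  ?Int → !Int
                    dual(X) = X
          [retry]
            +{more,retry} → &{more,retry}  (⊕→&)
              [more]
                +{retry,ack,done} → &{retry,ack,done}  (⊕→&)
                  [retry]
                    &{err,retry,more} → +{err,retry,more}  (&→⊕)
                      [err]
                        dual(X) = X
                      [retry]
                        dual(X) = X
                      [more]
                        dual(X) = X
                  [ack]
                    &{ok,ack} → +{ok,ack}  (&→⊕)
                      [ok]
                        dual(end) = end
                      [ack]
                        dual(end) = end
                  [done]
                    +{data,done} → &{data,done}  (⊕→&)
                      [data]
                        dual(X) = X
                      [done]
                        dual(end) = end
              [retry]
                +{data,ok,done} → &{data,ok,done}  (⊕→&)
                  [data]
                    &{done,ok,ack} → +{done,ok,ack}  (&→⊕)
                      [done]
                        dual(end) = end
                      [ok]
                        dual(end) = end
                      [ack]
                        dual(X) = X
                  [ok]
                    +{ok,retry,err} → &{ok,retry,err}  (⊕→&)
                      [ok]
                        dual(X) = X
                      [retry]
                        dual(X) = X
                      [err]
                        dual(end) = end
                  [done]
                    ?Str → !Str
                      dual(end) = end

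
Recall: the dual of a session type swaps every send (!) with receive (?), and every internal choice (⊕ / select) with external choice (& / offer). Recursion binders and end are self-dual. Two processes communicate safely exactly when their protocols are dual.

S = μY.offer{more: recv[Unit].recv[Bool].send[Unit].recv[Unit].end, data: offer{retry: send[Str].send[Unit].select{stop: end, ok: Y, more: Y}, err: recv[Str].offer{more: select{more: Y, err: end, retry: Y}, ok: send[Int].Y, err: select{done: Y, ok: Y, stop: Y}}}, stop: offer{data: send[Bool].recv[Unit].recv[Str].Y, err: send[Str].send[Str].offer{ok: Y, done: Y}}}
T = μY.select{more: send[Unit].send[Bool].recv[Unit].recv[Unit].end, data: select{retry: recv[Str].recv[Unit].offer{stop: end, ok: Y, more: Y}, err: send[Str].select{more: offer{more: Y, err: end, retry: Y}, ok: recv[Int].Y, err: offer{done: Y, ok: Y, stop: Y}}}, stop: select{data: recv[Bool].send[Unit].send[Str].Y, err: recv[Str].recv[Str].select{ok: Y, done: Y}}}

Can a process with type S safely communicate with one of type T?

μY vs μY  ✓ (rec unchanged)
  offer{more,data,stop} vs select{more,data,stop}  ✓ label sets agree
    [more]
      recv[Unit] vs send[Unit]  ✓
        recv[Bool] vs send[Bool]  ✓
          send[Unit] vs recv[Unit]  ✓
            recv[Unit] vs recv[Unit]  ✗ same direction on both sides — not dual

NO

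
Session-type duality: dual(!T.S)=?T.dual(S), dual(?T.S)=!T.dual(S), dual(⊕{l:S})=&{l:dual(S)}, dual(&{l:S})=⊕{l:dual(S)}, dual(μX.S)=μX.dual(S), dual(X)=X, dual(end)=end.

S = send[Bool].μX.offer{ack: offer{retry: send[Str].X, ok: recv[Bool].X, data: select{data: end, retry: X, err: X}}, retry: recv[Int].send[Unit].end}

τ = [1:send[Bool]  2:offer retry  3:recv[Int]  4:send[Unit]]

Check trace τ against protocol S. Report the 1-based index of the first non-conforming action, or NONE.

[1] send[Bool]  ok  cont: μX.…
[2] offer retry  ok  cont: recv[Int].send[Unit].end
[3] recv[Int]  ok  cont: send[Unit].end
[4] send[Unit]  ok  cont: end
trace exhausted — no violation

NONE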